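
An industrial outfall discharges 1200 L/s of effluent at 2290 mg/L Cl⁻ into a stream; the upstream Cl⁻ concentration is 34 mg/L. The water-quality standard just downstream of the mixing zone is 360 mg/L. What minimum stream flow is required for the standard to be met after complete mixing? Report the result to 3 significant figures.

7100 L/s

Set C_mix = 360: (Q·34.00 + 1200·2290) / (Q + 1200) = 360
→ Q = 1200·(2290 − 360)/(360 − 34.00) = 7104 L/s.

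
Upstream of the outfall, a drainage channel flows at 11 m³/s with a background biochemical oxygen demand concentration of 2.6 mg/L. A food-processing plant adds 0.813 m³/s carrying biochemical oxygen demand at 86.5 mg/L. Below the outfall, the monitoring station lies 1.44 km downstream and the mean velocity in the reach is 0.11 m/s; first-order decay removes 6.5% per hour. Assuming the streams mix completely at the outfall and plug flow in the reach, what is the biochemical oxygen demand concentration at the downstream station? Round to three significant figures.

Flow-weighted average: C = (11.00·2.600 + 0.8130·86.50) / 11.81 = 98.92/11.81 = 8.374 mg/L.
Travel time t = 1.44·1000 / 0.11 = 13090 s = 3.636 h.
6.5%/h lost → k = −ln(1 − 0.065) = 0.06721 h⁻¹.
After decay, C = 8.374 × e^(−kt) = 8.374 × 0.7832 = 6.558 mg/L.

6.56 mg/L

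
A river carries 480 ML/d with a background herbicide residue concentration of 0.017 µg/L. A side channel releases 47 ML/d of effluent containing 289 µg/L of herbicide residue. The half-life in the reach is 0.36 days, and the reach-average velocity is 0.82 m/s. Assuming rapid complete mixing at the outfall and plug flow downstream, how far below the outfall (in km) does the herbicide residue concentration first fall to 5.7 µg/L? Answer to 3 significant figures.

55.5 km

Mass balance: C = (480.0·0.01700 + 47.00·289.0) / 527.0 = 13590/527.0 = 25.79 µg/L.
Half-life 0.36 d → k = ln 2 / 0.36 = 1.925 d⁻¹.
Set 25.79·exp(−k·t) = 5.7 → t = ln(25.79/5.7)/k = 67740 s = 18.82 h.
Distance = v·t = 0.82·67740 = 55540 m = 55.54 km.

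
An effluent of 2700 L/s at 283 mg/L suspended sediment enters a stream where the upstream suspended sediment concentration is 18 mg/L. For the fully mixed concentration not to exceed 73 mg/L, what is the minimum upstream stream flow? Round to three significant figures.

10300 L/s

Set C_mix = 73: (Q·18.00 + 2700·283.0) / (Q + 2700) = 73
→ Q = 2700·(283.0 − 73)/(73 − 18.00) = 10310 L/s.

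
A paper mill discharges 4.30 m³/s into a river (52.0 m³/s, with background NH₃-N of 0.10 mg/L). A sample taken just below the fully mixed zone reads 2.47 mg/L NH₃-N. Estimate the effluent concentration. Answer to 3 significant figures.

31.1 mg/L

Mass balance: 52.00·0.1000 + 4.300·Cₑ = 56.30·2.470
→ Cₑ = (56.30·2.470 − 52.00·0.1000) / 4.300 = 31.13 mg/L.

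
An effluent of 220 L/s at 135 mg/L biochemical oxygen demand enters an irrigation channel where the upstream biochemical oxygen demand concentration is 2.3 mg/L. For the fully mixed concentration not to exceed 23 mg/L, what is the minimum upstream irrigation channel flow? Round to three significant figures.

Set C_mix = 23: (Q·2.300 + 220.0·135.0) / (Q + 220.0) = 23
→ Q = 220.0·(135.0 − 23)/(23 − 2.300) = 1190 L/s.

1190 L/s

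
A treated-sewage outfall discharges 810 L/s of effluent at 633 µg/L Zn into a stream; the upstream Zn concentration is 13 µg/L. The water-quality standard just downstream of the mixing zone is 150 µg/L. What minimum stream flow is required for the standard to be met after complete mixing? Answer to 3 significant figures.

2860 L/s

Set C_mix = 150: (Q·13.00 + 810.0·633.0) / (Q + 810.0) = 150
→ Q = 810.0·(633.0 − 150)/(150 − 13.00) = 2856 L/s.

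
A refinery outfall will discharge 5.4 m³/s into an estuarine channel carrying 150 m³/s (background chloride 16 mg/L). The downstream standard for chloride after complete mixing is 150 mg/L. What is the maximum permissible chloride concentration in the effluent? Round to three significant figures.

At the limit, (Qr·Cr + Qe·Cₑ)/(Qr + Qe) = 150:
Cₑ = (155.4·150 − 150.0·16.00) / 5.400 = 3872 mg/L.

3870 mg/L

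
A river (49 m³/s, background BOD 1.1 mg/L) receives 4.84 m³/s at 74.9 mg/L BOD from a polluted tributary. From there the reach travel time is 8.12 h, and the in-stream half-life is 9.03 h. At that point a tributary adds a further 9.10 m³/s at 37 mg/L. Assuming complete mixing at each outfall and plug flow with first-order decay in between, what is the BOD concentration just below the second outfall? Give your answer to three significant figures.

Flow-weighted average: C = (49.00·1.100 + 4.840·74.90) / 53.84 = 416.4/53.84 = 7.734 mg/L; combined flow 53.84 m³/s.
Half-life 9.03 h → k = ln 2 / 9.03 = 0.07676 h⁻¹ = 1.842 d⁻¹.
Applying C = C₀e^(−kt): 7.734 × 0.5362 = 4.147 mg/L.
Second outfall: C = (53.84·4.147 + 9.100·37.00)/62.94 = 8.897 mg/L.

8.90 mg/L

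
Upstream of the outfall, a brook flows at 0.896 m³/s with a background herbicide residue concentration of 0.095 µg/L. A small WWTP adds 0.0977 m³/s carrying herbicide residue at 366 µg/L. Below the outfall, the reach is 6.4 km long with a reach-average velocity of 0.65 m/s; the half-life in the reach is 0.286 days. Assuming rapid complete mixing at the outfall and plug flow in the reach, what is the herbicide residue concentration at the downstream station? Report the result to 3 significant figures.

Flow-weighted average: C = (0.8960·0.09500 + 0.09770·366.0) / 0.9937 = 35.84/0.9937 = 36.07 µg/L.
Travel time t = 6.4·1000 / 0.65 = 9846 s = 2.735 h.
Half-life 0.286 d → k = ln 2 / 0.286 = 2.424 d⁻¹.
After decay, C = 36.07 × e^(−kt) = 36.07 × 0.7587 = 27.37 µg/L.

27.4 µg/L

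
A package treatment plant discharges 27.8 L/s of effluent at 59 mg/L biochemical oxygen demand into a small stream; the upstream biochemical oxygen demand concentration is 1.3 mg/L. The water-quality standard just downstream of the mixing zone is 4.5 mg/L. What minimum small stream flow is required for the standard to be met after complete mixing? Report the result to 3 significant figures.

Set C_mix = 4.5: (Q·1.300 + 27.80·59.00) / (Q + 27.80) = 4.5
→ Q = 27.80·(59.00 − 4.5)/(4.5 − 1.300) = 473.5 L/s.

473 L/s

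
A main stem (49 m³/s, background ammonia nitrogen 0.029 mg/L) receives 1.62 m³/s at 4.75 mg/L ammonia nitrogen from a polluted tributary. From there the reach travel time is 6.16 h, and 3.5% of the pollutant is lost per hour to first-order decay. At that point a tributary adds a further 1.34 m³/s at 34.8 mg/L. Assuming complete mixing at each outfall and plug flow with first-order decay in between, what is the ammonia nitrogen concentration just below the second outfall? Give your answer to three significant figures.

Flow-weighted average: C = (49.00·0.02900 + 1.620·4.750) / 50.62 = 9.116/50.62 = 0.1801 mg/L; combined flow 50.62 m³/s.
3.5%/h lost → k = −ln(1 − 0.035) = 0.03563 h⁻¹.
Applying C = C₀e^(−kt): 0.1801 × 0.8029 = 0.1446 mg/L.
At the second outfall, C = (50.62·0.1446 + 1.340·34.80) / (50.62 + 1.340) = 1.038 mg/L.

1.04 mg/L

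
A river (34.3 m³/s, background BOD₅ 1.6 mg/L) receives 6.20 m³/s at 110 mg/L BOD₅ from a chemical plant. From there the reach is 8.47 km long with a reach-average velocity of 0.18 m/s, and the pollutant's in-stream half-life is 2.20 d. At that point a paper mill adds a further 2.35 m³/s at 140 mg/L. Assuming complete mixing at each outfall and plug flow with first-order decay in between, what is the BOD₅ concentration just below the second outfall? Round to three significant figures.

Flow-weighted average: C = (34.30·1.600 + 6.200·110.0) / 40.50 = 736.9/40.50 = 18.19 mg/L; combined flow 40.50 m³/s.
Travel time t = 8.47·1000 / 0.18 = 47060 s = 13.07 h.
Half-life 2.20 d → k = ln 2 / 2.20 = 0.3151 d⁻¹.
After decay, C = 18.19 × e^(−kt) = 18.19 × 0.8423 = 15.33 mg/L.
At the second outfall, C = (40.50·15.33 + 2.350·140.0) / (40.50 + 2.350) = 22.16 mg/L.

22.2 mg/L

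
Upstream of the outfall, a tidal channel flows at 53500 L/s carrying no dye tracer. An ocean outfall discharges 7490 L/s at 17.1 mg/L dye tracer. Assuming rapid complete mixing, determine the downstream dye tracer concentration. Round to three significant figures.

2.10 mg/L

After mixing, C = (53500·0 + 7490·17.10) / 60990 = 128100/60990 = 2.100 mg/L.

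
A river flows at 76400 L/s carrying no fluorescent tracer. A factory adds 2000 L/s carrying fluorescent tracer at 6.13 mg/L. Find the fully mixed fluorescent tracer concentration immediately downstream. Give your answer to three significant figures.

0.156 mg/L

Flow-weighted average: C = (76400·0 + 2000·6.130) / 78400 = 12260/78400 = 0.1564 mg/L.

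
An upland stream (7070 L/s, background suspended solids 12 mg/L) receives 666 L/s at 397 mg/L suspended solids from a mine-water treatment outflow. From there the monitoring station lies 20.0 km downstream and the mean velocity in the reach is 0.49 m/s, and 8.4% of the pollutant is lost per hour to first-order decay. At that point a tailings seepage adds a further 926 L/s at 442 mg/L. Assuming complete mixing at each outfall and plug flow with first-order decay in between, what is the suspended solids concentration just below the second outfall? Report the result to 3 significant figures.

62.2 mg/L

Flow-weighted average: C = (7070·12.00 + 666.0·397.0) / 7736 = 349200/7736 = 45.15 mg/L; combined flow 7736 L/s.
Travel time t = 20.0·1000 / 0.49 = 40820 s = 11.34 h.
8.4%/h lost → k = −ln(1 − 0.084) = 0.08774 h⁻¹.
First-order decay: C = 45.15·exp(−k·t) = 45.15·0.3698 = 16.69 mg/L.
Second outfall: C = (7736·16.69 + 926.0·442.0)/8662 = 62.16 mg/L.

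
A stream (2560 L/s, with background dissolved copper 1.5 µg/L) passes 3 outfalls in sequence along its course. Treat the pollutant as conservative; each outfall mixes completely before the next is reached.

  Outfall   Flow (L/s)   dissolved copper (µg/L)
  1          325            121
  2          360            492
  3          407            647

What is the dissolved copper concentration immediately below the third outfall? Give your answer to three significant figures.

132 µg/L

Outfall 1: combined Q = 2885 L/s; C = (2560·1.500 + 325.0·121.0)/2885 = 14.96 µg/L.
Outfall 2: combined Q = 3245 L/s; C = (2885·14.96 + 360.0·492.0)/3245 = 67.88 µg/L.
Outfall 3: combined Q = 3652 L/s; C = (3245·67.88 + 407.0·647.0)/3652 = 132.4 µg/L.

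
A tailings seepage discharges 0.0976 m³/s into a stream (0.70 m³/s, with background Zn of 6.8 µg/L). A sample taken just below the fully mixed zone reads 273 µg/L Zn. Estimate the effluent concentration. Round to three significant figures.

2180 µg/L

Mass balance: 0.7000·6.800 + 0.09760·Cₑ = 0.7976·273.0
→ Cₑ = (0.7976·273.0 − 0.7000·6.800) / 0.09760 = 2182 µg/L.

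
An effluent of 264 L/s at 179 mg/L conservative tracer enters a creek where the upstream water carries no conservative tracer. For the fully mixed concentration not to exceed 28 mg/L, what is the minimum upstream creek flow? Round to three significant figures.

1420 L/s

Set C_mix = 28: (Q·0 + 264.0·179.0) / (Q + 264.0) = 28
→ Q = 264.0·(179.0 − 28)/(28 − 0) = 1424 L/s.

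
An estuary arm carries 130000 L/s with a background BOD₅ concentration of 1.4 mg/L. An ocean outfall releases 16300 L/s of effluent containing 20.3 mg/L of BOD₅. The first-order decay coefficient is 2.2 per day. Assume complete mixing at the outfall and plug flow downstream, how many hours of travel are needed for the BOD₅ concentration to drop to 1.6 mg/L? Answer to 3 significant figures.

8.56 h

After mixing, C = (130000·1.400 + 16300·20.30) / 146300 = 512900/146300 = 3.506 mg/L.
3.506·exp(−k·t) = 1.6 → t = ln(3.506/1.6)/k = 30810 s = 8.557 h.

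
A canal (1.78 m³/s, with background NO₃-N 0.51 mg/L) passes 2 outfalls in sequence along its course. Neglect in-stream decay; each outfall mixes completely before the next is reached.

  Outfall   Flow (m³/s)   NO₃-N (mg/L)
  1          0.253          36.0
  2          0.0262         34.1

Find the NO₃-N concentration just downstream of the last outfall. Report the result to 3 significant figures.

5.30 mg/L

Outfall 1: combined Q = 2.033 m³/s; C = (1.780·0.5100 + 0.2530·36.00)/2.033 = 4.927 mg/L.
Outfall 2: combined Q = 2.059 m³/s; C = (2.033·4.927 + 0.02620·34.10)/2.059 = 5.298 mg/L.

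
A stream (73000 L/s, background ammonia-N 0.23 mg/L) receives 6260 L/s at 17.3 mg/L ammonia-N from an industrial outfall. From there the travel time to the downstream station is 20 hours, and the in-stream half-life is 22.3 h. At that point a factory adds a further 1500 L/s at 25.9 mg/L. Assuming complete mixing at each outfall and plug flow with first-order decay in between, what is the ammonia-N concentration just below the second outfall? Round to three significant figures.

1.31 mg/L

Conservation of mass: C = (73000·0.2300 + 6260·17.30) / 79260 = 125100/79260 = 1.578 mg/L; combined flow 79260 L/s.
Half-life 22.3 h → k = ln 2 / 22.3 = 0.03108 h⁻¹ = 0.7460 d⁻¹.
Decay over the reach: 1.578·exp(−kt) = 1.578·0.5371 = 0.8476 mg/L.
At the second outfall, C = (79260·0.8476 + 1500·25.90) / (79260 + 1500) = 1.313 mg/L.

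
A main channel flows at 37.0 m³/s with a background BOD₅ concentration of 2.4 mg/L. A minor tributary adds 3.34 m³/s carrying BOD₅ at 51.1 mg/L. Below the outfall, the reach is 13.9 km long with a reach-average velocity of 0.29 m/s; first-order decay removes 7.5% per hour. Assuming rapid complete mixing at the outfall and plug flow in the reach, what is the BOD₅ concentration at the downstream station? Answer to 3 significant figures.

Flow-weighted average: C = (37.00·2.400 + 3.340·51.10) / 40.34 = 259.5/40.34 = 6.432 mg/L.
Travel time t = 13.9·1000 / 0.29 = 47930 s = 13.31 h.
7.5%/h lost → k = −ln(1 − 0.075) = 0.07796 h⁻¹.
Decay over the reach: 6.432·exp(−kt) = 6.432·0.3542 = 2.278 mg/L.

2.28 mg/L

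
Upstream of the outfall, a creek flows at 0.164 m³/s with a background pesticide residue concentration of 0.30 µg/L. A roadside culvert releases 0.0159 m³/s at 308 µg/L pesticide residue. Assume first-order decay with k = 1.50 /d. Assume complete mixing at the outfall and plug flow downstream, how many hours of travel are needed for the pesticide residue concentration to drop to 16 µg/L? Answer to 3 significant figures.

8.66 h

After mixing, C = (0.1640·0.3000 + 0.01590·308.0) / 0.1799 = 4.946/0.1799 = 27.50 µg/L.
27.50·exp(−k·t) = 16 → t = ln(27.50/16)/k = 31190 s = 8.663 h.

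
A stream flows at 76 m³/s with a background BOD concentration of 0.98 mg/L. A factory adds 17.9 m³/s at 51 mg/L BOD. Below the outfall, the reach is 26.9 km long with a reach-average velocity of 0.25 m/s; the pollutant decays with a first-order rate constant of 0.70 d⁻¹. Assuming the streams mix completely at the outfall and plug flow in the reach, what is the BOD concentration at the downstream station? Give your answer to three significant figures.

4.40 mg/L

After mixing, C = (76.00·0.9800 + 17.90·51.00) / 93.90 = 987.4/93.90 = 10.52 mg/L.
Travel time t = 26.9·1000 / 0.25 = 107600 s = 29.89 h.
First-order decay: C = 10.52·exp(−k·t) = 10.52·0.4182 = 4.398 mg/L.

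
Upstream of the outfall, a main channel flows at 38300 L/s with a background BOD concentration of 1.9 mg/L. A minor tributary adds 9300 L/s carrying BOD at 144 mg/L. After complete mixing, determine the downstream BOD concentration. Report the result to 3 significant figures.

29.7 mg/L

Mass balance: C = (38300·1.900 + 9300·144.0) / 47600 = 1412000/47600 = 29.66 mg/L.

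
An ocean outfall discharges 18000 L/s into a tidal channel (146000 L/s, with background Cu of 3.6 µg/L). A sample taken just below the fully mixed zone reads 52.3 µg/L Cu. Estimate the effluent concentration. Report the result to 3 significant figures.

Mass balance: 146000·3.600 + 18000·Cₑ = 164000·52.30
→ Cₑ = (164000·52.30 − 146000·3.600) / 18000 = 447.3 µg/L.

447 µg/L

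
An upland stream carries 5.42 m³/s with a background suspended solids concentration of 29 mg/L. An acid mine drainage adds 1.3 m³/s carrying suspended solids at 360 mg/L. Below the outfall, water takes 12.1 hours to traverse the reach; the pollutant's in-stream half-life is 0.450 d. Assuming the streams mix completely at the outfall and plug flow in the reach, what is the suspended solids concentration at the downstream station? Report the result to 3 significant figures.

42.8 mg/L

Mixed concentration C = ΣQC/ΣQ = (5.420·29.00 + 1.300·360.0) / 6.720 = 625.2/6.720 = 93.03 mg/L.
Half-life 0.450 d → k = ln 2 / 0.450 = 1.540 d⁻¹.
First-order decay: C = 93.03·exp(−k·t) = 93.03·0.4600 = 42.79 mg/L.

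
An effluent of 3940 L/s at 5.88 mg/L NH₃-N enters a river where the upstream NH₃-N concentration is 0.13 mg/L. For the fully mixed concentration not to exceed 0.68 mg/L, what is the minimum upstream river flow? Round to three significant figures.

Set C_mix = 0.68: (Q·0.1300 + 3940·5.880) / (Q + 3940) = 0.68
→ Q = 3940·(5.880 − 0.68)/(0.68 − 0.1300) = 37250 L/s.

37300 L/s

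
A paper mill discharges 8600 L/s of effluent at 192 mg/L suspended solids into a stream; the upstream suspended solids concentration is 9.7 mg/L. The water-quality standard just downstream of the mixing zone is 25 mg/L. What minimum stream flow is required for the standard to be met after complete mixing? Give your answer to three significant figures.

93900 L/s

Set C_mix = 25: (Q·9.700 + 8600·192.0) / (Q + 8600) = 25
→ Q = 8600·(192.0 − 25)/(25 − 9.700) = 93870 L/s.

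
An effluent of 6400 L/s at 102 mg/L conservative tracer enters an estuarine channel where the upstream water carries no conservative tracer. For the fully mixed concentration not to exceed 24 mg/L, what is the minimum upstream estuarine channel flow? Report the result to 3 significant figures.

20800 L/s

Set C_mix = 24: (Q·0 + 6400·102.0) / (Q + 6400) = 24
→ Q = 6400·(102.0 − 24)/(24 − 0) = 20800 L/s.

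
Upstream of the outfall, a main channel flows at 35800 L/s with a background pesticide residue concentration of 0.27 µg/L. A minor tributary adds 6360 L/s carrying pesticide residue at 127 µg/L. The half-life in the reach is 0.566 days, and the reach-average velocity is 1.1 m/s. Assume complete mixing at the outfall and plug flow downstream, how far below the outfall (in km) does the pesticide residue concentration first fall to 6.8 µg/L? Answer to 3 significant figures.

81.3 km

Flow-weighted average: C = (35800·0.2700 + 6360·127.0) / 42160 = 817400/42160 = 19.39 µg/L.
Half-life 0.566 d → k = ln 2 / 0.566 = 1.225 d⁻¹.
Set 19.39·exp(−k·t) = 6.8 → t = ln(19.39/6.8)/k = 73920 s = 20.53 h.
Distance = v·t = 1.1·73920 = 81310 m = 81.31 km.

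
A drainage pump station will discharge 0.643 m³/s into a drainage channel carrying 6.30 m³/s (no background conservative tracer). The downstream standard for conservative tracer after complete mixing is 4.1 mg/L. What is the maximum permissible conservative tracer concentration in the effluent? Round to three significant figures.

44.3 mg/L

At the limit, (Qr·Cr + Qe·Cₑ)/(Qr + Qe) = 4.1:
Cₑ = (6.943·4.1 − 6.300·0) / 0.6430 = 44.27 mg/L.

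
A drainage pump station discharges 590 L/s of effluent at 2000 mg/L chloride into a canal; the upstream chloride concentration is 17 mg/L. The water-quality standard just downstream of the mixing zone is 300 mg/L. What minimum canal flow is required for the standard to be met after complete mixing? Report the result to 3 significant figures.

3540 L/s

Set C_mix = 300: (Q·17.00 + 590.0·2000) / (Q + 590.0) = 300
→ Q = 590.0·(2000 − 300)/(300 − 17.00) = 3544 L/s.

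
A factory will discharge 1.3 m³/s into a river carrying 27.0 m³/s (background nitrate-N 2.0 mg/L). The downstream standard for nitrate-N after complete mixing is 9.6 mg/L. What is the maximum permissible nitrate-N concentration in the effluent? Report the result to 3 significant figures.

167 mg/L

At the limit, (Qr·Cr + Qe·Cₑ)/(Qr + Qe) = 9.6:
Cₑ = (28.30·9.6 − 27.00·2.000) / 1.300 = 167.4 mg/L.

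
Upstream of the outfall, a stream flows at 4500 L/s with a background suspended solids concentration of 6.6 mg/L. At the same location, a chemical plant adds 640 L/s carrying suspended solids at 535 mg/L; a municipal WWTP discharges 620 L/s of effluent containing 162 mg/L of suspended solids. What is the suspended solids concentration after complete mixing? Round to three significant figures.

82.0 mg/L

Mixed concentration C = ΣQC/ΣQ = (4500·6.600 + 640.0·535.0 + 620.0·162.0) / 5760 = 472500/5760 = 82.04 mg/L.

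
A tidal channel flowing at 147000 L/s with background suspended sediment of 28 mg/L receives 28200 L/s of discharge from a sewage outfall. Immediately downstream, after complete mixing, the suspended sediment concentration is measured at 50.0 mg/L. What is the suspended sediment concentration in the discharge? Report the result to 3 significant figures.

165 mg/L

Mass balance: 147000·28.00 + 28200·Cₑ = 175200·50.00
→ Cₑ = (175200·50.00 − 147000·28.00) / 28200 = 164.7 mg/L.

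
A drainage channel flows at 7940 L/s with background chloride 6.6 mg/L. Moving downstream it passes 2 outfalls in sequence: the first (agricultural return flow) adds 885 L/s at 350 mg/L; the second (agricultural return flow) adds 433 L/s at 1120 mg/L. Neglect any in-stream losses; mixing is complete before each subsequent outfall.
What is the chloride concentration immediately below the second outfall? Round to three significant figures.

Outfall 1: combined Q = 8825 L/s; C = (7940·6.600 + 885.0·350.0)/8825 = 41.04 mg/L.
Outfall 2: combined Q = 9258 L/s; C = (8825·41.04 + 433.0·1120)/9258 = 91.50 mg/L.

91.5 mg/L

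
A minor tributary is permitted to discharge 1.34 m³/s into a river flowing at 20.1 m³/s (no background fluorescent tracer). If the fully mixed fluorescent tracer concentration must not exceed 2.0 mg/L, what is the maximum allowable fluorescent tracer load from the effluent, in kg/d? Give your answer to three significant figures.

Mass balance at the limit: 20.10·0 + 1.340·Cₑ = 21.44·2.0 → Cₑ = 32.00 mg/L.
Load = 1.340 m³/s × 32.00 g/m³ × 86 400 s/d = 3705 kg/d.

3700 kg/d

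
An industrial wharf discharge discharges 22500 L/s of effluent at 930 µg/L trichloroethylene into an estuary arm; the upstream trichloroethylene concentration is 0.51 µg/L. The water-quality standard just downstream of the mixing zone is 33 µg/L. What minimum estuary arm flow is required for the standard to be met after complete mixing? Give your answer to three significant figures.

Set C_mix = 33: (Q·0.5100 + 22500·930.0) / (Q + 22500) = 33
→ Q = 22500·(930.0 − 33)/(33 − 0.5100) = 621200 L/s.

621000 L/s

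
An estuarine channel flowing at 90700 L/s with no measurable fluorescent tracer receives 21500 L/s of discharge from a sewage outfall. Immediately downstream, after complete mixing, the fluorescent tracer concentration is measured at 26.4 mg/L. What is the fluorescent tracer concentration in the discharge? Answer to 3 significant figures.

138 mg/L

Mass balance: 90700·0 + 21500·Cₑ = 112200·26.40
→ Cₑ = (112200·26.40 − 90700·0) / 21500 = 137.8 mg/L.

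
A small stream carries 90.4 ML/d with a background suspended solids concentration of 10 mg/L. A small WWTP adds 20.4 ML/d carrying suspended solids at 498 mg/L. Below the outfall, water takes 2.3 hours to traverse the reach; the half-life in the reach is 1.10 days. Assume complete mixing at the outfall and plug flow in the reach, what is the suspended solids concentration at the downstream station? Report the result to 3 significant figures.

Mixed concentration C = ΣQC/ΣQ = (90.40·10.00 + 20.40·498.0) / 110.8 = 11060/110.8 = 99.85 mg/L.
Half-life 1.10 d → k = ln 2 / 1.10 = 0.6301 d⁻¹.
Decay over the reach: 99.85·exp(−kt) = 99.85·0.9414 = 94.00 mg/L.

94.0 mg/L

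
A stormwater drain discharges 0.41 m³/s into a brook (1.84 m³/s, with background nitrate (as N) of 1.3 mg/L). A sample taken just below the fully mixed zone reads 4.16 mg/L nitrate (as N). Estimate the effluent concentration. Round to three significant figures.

17.0 mg/L

Mass balance: 1.840·1.300 + 0.4100·Cₑ = 2.250·4.160
→ Cₑ = (2.250·4.160 − 1.840·1.300) / 0.4100 = 17.00 mg/L.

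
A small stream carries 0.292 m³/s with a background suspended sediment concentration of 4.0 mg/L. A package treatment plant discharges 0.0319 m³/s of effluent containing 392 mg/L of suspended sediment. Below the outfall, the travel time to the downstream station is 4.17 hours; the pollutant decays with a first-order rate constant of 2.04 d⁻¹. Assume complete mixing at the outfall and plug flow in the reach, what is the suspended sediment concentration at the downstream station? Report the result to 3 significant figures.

After mixing, C = (0.2920·4.000 + 0.03190·392.0) / 0.3239 = 13.67/0.3239 = 42.21 mg/L.
First-order decay: C = 42.21·exp(−k·t) = 42.21·0.7016 = 29.61 mg/L.

29.6 mg/L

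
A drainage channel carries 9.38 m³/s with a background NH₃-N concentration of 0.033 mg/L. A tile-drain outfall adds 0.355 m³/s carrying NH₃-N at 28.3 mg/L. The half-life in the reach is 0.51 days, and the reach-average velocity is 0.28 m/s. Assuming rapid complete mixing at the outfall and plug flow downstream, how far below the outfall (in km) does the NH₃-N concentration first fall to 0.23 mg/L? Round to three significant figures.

27.3 km

After mixing, C = (9.380·0.03300 + 0.3550·28.30) / 9.735 = 10.36/9.735 = 1.064 mg/L.
Half-life 0.51 d → k = ln 2 / 0.51 = 1.359 d⁻¹.
Set 1.064·exp(−k·t) = 0.23 → t = ln(1.064/0.23)/k = 97360 s = 27.04 h.
Distance = v·t = 0.28·97360 = 27260 m = 27.26 km.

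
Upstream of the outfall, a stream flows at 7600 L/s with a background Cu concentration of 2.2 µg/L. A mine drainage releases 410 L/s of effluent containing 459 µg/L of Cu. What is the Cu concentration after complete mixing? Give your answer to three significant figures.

Flow-weighted average: C = (7600·2.200 + 410.0·459.0) / 8010 = 204900/8010 = 25.58 µg/L.

25.6 µg/L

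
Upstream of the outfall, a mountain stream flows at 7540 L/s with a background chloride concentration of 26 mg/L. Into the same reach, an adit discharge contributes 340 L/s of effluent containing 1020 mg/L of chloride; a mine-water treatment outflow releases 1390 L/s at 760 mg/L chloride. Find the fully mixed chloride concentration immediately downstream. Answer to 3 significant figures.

173 mg/L

Conservation of mass: C = (7540·26.00 + 340.0·1020 + 1390·760.0) / 9270 = 1599000/9270 = 172.5 mg/L.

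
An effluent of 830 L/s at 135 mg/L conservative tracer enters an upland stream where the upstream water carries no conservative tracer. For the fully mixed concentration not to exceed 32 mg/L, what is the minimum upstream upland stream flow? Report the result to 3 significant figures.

Set C_mix = 32: (Q·0 + 830.0·135.0) / (Q + 830.0) = 32
→ Q = 830.0·(135.0 − 32)/(32 − 0) = 2672 L/s.

2670 L/s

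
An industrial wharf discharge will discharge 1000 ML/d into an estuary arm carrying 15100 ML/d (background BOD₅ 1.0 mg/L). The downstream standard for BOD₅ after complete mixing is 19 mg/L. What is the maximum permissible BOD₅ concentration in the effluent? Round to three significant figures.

At the limit, (Qr·Cr + Qe·Cₑ)/(Qr + Qe) = 19:
Cₑ = (16100·19 − 15100·1.000) / 1000 = 290.8 mg/L.

291 mg/L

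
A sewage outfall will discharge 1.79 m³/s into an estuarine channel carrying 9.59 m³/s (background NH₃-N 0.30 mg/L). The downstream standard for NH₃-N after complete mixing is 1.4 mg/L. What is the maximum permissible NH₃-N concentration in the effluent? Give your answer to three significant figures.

7.29 mg/L

At the limit, (Qr·Cr + Qe·Cₑ)/(Qr + Qe) = 1.4:
Cₑ = (11.38·1.4 − 9.590·0.3000) / 1.790 = 7.293 mg/L.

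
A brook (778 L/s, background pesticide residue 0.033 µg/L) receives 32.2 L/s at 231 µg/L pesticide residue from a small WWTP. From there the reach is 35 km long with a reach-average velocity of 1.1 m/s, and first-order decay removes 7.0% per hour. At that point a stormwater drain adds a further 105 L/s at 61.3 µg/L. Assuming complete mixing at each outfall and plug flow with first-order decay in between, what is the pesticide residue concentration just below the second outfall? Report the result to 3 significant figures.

Mixed concentration C = ΣQC/ΣQ = (778.0·0.03300 + 32.20·231.0) / 810.2 = 7464/810.2 = 9.212 µg/L; combined flow 810.2 L/s.
Travel time t = 35·1000 / 1.1 = 31820 s = 8.838 h.
7.0%/h lost → k = −ln(1 − 0.07) = 0.07257 h⁻¹.
First-order decay: C = 9.212·exp(−k·t) = 9.212·0.5266 = 4.851 µg/L.
Second outfall: C = (810.2·4.851 + 105.0·61.30)/915.2 = 11.33 µg/L.

11.3 µg/L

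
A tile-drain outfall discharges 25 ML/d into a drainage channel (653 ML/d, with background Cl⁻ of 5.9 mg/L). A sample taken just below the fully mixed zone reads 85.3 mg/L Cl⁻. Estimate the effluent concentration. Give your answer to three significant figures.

2160 mg/L

Mass balance: 653.0·5.900 + 25.00·Cₑ = 678.0·85.30
→ Cₑ = (678.0·85.30 − 653.0·5.900) / 25.00 = 2159 mg/L.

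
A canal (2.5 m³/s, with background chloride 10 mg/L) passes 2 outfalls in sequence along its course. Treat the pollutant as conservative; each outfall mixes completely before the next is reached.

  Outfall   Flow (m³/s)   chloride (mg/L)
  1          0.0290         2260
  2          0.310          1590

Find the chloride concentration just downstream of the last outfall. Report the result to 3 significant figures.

Outfall 1: combined Q = 2.529 m³/s; C = (2.500·10.00 + 0.02900·2260)/2.529 = 35.80 mg/L.
Outfall 2: combined Q = 2.839 m³/s; C = (2.529·35.80 + 0.3100·1590)/2.839 = 205.5 mg/L.

206 mg/L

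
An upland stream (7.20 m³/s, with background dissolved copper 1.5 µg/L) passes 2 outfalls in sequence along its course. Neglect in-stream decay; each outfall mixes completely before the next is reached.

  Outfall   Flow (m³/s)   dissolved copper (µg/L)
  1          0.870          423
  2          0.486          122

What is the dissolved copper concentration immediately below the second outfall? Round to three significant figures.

Outfall 1: combined Q = 8.070 m³/s; C = (7.200·1.500 + 0.8700·423.0)/8.070 = 46.94 µg/L.
Outfall 2: combined Q = 8.556 m³/s; C = (8.070·46.94 + 0.4860·122.0)/8.556 = 51.20 µg/L.

51.2 µg/L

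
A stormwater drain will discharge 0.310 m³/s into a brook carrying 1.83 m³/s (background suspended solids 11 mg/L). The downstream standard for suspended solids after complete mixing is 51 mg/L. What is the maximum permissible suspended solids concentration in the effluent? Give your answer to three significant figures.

287 mg/L

At the limit, (Qr·Cr + Qe·Cₑ)/(Qr + Qe) = 51:
Cₑ = (2.140·51 − 1.830·11.00) / 0.3100 = 287.1 mg/L.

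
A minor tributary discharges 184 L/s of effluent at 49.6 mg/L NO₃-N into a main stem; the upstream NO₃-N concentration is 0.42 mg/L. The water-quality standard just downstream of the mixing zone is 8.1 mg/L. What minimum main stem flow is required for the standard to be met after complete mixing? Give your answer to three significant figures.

Set C_mix = 8.1: (Q·0.4200 + 184.0·49.60) / (Q + 184.0) = 8.1
→ Q = 184.0·(49.60 − 8.1)/(8.1 − 0.4200) = 994.3 L/s.

994 L/s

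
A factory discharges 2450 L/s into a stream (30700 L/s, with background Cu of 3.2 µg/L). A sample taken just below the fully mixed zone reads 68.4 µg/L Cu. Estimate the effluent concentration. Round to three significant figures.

885 µg/L

Mass balance: 30700·3.200 + 2450·Cₑ = 33150·68.40
→ Cₑ = (33150·68.40 − 30700·3.200) / 2450 = 885.4 µg/L.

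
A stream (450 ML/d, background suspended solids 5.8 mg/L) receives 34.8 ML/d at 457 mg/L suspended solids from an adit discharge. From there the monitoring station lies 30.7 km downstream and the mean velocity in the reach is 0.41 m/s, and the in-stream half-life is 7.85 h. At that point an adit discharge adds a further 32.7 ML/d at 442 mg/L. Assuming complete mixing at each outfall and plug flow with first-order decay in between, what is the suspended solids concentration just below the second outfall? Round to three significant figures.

Mixed concentration C = ΣQC/ΣQ = (450.0·5.800 + 34.80·457.0) / 484.8 = 18510/484.8 = 38.19 mg/L; combined flow 484.8 ML/d.
Travel time t = 30.7·1000 / 0.41 = 74880 s = 20.80 h.
Half-life 7.85 h → k = ln 2 / 7.85 = 0.08830 h⁻¹ = 2.119 d⁻¹.
Decay over the reach: 38.19·exp(−kt) = 38.19·0.1594 = 6.086 mg/L.
Second outfall: C = (484.8·6.086 + 32.70·442.0)/517.5 = 33.63 mg/L.

33.6 mg/L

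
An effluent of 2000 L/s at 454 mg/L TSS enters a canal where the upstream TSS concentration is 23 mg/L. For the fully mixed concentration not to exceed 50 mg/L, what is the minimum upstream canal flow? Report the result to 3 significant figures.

Set C_mix = 50: (Q·23.00 + 2000·454.0) / (Q + 2000) = 50
→ Q = 2000·(454.0 − 50)/(50 − 23.00) = 29930 L/s.

29900 L/s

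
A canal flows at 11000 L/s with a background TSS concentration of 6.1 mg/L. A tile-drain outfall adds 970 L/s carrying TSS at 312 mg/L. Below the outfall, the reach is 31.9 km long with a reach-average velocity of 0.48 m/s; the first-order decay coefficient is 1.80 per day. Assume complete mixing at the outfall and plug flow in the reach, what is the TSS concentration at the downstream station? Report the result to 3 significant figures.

7.74 mg/L

After mixing, C = (11000·6.100 + 970.0·312.0) / 11970 = 369700/11970 = 30.89 mg/L.
Travel time t = 31.9·1000 / 0.48 = 66460 s = 18.46 h.
Decay over the reach: 30.89·exp(−kt) = 30.89·0.2504 = 7.736 mg/L.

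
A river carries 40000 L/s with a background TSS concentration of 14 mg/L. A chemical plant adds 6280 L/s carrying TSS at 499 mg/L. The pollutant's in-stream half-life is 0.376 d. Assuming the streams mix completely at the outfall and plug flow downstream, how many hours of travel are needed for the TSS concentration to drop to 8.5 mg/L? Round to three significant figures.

29.2 h

Mass balance: C = (40000·14.00 + 6280·499.0) / 46280 = 3694000/46280 = 79.81 mg/L.
Half-life 0.376 d → k = ln 2 / 0.376 = 1.843 d⁻¹.
79.81·exp(−k·t) = 8.5 → t = ln(79.81/8.5)/k = 105000 s = 29.16 h.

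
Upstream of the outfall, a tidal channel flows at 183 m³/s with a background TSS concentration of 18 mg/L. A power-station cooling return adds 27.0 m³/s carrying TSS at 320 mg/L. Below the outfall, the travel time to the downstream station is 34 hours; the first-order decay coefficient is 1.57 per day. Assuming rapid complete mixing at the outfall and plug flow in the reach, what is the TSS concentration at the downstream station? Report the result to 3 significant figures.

Mixed concentration C = ΣQC/ΣQ = (183.0·18.00 + 27.00·320.0) / 210.0 = 11930/210.0 = 56.83 mg/L.
After decay, C = 56.83 × e^(−kt) = 56.83 × 0.1082 = 6.146 mg/L.

6.15 mg/L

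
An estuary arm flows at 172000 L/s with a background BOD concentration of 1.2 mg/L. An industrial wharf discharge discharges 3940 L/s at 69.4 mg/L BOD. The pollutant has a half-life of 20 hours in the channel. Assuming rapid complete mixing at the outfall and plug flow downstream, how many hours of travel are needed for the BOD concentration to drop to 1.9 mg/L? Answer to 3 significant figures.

Flow-weighted average: C = (172000·1.200 + 3940·69.40) / 175900 = 479800/175900 = 2.727 mg/L.
Half-life 20 h → k = ln 2 / 20 = 0.03466 h⁻¹ = 0.8318 d⁻¹.
2.727·exp(−k·t) = 1.9 → t = ln(2.727/1.9)/k = 37550 s = 10.43 h.

10.4 h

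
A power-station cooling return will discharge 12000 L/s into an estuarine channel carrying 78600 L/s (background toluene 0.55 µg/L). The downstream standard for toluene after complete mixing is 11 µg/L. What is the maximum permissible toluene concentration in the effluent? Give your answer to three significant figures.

79.4 µg/L

At the limit, (Qr·Cr + Qe·Cₑ)/(Qr + Qe) = 11:
Cₑ = (90600·11 − 78600·0.5500) / 12000 = 79.45 µg/L.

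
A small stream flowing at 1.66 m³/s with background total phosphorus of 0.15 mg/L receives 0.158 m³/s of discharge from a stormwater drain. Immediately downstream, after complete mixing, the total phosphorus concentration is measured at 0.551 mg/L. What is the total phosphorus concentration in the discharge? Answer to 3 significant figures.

4.76 mg/L

Mass balance: 1.660·0.1500 + 0.1580·Cₑ = 1.818·0.5510
→ Cₑ = (1.818·0.5510 − 1.660·0.1500) / 0.1580 = 4.764 mg/L.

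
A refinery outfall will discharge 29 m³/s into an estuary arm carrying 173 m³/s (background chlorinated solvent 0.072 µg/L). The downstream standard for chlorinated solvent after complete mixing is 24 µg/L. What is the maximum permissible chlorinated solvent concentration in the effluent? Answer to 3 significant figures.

167 µg/L

At the limit, (Qr·Cr + Qe·Cₑ)/(Qr + Qe) = 24:
Cₑ = (202.0·24 − 173.0·0.07200) / 29.00 = 166.7 µg/L.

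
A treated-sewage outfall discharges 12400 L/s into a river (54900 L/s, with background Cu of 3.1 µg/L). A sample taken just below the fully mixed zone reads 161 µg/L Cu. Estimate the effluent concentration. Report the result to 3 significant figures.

Mass balance: 54900·3.100 + 12400·Cₑ = 67300·161.0
→ Cₑ = (67300·161.0 − 54900·3.100) / 12400 = 860.1 µg/L.

860 µg/L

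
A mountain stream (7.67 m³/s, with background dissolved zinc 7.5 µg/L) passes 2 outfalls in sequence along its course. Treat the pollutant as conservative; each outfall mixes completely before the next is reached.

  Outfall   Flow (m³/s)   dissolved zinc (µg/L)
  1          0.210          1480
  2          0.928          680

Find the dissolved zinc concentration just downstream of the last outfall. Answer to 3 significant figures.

113 µg/L

After outfall 1: Q = 7.670 + 0.2100 = 7.880 m³/s; C = (7.670·7.500 + 0.2100·1480)/7.880 = 46.74 µg/L.
After outfall 2: Q = 7.880 + 0.9280 = 8.808 m³/s; C = (7.880·46.74 + 0.9280·680.0)/8.808 = 113.5 µg/L.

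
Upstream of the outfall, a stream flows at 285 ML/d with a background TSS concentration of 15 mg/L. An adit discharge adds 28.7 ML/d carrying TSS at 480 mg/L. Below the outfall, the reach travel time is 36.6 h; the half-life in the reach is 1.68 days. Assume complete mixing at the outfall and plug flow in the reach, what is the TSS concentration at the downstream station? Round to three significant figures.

30.7 mg/L

Mixed concentration C = ΣQC/ΣQ = (285.0·15.00 + 28.70·480.0) / 313.7 = 18050/313.7 = 57.54 mg/L.
Half-life 1.68 d → k = ln 2 / 1.68 = 0.4126 d⁻¹.
Decay over the reach: 57.54·exp(−kt) = 57.54·0.5330 = 30.67 mg/L.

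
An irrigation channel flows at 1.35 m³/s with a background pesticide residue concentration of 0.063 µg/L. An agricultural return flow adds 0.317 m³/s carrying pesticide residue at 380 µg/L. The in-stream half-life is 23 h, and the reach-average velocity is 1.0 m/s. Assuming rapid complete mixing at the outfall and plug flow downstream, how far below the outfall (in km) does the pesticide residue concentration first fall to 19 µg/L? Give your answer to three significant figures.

Mixed concentration C = ΣQC/ΣQ = (1.350·0.06300 + 0.3170·380.0) / 1.667 = 120.5/1.667 = 72.31 µg/L.
Half-life 23 h → k = ln 2 / 23 = 0.03014 h⁻¹ = 0.7233 d⁻¹.
Set 72.31·exp(−k·t) = 19 → t = ln(72.31/19)/k = 159700 s = 44.35 h.
Distance = v·t = 1.0·159700 = 159700 m = 159.7 km.

160 km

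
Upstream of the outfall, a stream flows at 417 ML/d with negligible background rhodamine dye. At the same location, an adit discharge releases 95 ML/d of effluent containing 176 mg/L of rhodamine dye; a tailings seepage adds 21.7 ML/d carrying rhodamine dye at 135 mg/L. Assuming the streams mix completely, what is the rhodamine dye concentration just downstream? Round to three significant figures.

Mixed concentration C = ΣQC/ΣQ = (417.0·0 + 95.00·176.0 + 21.70·135.0) / 533.7 = 19650/533.7 = 36.82 mg/L.

36.8 mg/L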